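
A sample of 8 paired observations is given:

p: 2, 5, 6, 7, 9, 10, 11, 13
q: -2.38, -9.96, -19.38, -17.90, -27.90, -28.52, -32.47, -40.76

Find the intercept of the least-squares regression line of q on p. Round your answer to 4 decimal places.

4.8592

n = 8, Σx = 63, Σy = -179.27, Σxy = -1719.49, Σx² = 585
Sxx = Σx² − (Σx)²/n = 585 − 496.125 = 88.875
Sxy = Σxy − (Σx)(Σy)/n = -1719.49 − (-1411.75125) = -307.73875
b = Sxy/Sxx = -307.73875/88.875 = -3.462602
a = ȳ − b·x̄ = -22.40875 − (-3.462602)·7.875 = 4.859241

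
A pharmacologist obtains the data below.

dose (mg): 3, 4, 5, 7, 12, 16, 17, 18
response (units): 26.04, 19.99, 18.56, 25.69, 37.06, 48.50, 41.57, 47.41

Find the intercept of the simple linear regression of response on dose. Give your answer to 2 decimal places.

14.34

n = 8, Σx = 82, Σy = 264.82, Σxy = 3211.5, Σx² = 1112
Sxx = Σx² − (Σx)²/n = 1112 − 840.5 = 271.5
Sxy = Σxy − (Σx)(Σy)/n = 3211.5 − 2714.405 = 497.095
b = Sxy/Sxx = 497.095/271.5 = 1.830921
a = ȳ − b·x̄ = 33.1025 − 1.830921·10.25 = 14.335562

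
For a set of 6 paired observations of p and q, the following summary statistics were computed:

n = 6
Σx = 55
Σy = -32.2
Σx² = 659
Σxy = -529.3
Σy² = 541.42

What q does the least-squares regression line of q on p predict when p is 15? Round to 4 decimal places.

-14.1876

Sxx = Σx² − (Σx)²/n = 659 − 504.166667 = 154.833333
Sxy = Σxy − (Σx)(Σy)/n = -529.3 − (-295.166667) = -234.133333
b = Sxy/Sxx = -234.133333/154.833333 = -1.512164
a = ȳ − b·x̄ = -5.366667 − (-1.512164)·9.166667 = 8.494833
ŷ(15) = a + b·15 = 8.494833 + (-1.512164)·15 = -14.187621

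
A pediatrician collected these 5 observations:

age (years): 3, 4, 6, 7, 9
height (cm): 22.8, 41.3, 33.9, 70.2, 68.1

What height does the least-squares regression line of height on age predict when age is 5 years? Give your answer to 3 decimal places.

41.268

n = 5, Σx = 29, Σy = 236.3, Σxy = 1541.3, Σx² = 191
Sxx = Σx² − (Σx)²/n = 191 − 168.2 = 22.8
Sxy = Σxy − (Σx)(Σy)/n = 1541.3 − 1370.54 = 170.76
b = Sxy/Sxx = 170.76/22.8 = 7.489474
a = ȳ − b·x̄ = 47.26 − 7.489474·5.8 = 3.821053
ŷ(5) = a + b·5 = 3.821053 + 7.489474·5 = 41.268421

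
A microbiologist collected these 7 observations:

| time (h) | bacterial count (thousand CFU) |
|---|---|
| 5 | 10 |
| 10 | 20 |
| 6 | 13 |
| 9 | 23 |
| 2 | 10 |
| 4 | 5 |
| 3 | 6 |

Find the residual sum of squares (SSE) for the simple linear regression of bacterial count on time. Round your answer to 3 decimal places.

n = 7, Σx = 39, Σy = 87, Σxy = 593, Σx² = 271, Σy² = 1359
Sxx = Σx² − (Σx)²/n = 271 − 217.285714 = 53.714286
Sxy = Σxy − (Σx)(Σy)/n = 593 − 484.714286 = 108.285714
Syy = Σy² − (Σy)²/n = 1359 − 1081.285714 = 277.714286
b = Sxy/Sxx = 108.285714/53.714286 = 2.015957
SSE = Syy − b·Sxy = 277.714286 − 2.015957·108.285714 = 59.414894

59.415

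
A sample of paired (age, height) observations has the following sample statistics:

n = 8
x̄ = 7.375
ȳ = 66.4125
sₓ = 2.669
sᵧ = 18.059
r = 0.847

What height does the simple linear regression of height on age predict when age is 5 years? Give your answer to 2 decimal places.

52.80

b = r · sᵧ/sₓ = 0.847 · 18.059/2.669 = 5.730975
a = ȳ − b·x̄ = 66.4125 − 5.730975·7.375 = 24.146557
ŷ(5) = a + b·5 = 24.146557 + 5.730975·5 = 52.801434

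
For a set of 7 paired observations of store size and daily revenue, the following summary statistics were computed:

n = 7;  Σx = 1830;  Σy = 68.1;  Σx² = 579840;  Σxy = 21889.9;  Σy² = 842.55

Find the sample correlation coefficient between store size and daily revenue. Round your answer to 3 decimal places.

Sxx = Σx² − (Σx)²/n = 579840 − 478414.285714 = 101425.714286
Sxy = Σxy − (Σx)(Σy)/n = 21889.9 − 17803.285714 = 4086.614286
Syy = Σy² − (Σy)²/n = 842.55 − 662.515714 = 180.034286
r = Sxy/√(Sxx·Syy) = 4086.614286/√(18260106.024490) = 4086.614286/4273.184530 = 0.956339

0.956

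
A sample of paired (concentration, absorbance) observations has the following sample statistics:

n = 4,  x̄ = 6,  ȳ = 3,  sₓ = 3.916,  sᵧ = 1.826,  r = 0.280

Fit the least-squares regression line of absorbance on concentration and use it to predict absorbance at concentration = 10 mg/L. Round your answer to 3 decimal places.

b = r · sᵧ/sₓ = 0.28 · 1.826/3.916 = 0.130562
a = ȳ − b·x̄ = 3 − 0.130562·6 = 2.216629
ŷ(10) = a + b·10 = 2.216629 + 0.130562·10 = 3.522247

3.522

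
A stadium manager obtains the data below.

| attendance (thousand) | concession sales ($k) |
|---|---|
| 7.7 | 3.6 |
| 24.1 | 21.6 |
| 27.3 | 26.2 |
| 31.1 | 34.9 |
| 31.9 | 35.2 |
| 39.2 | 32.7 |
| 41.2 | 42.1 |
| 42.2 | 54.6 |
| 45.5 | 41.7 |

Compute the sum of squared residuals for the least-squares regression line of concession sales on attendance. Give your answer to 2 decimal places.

237.81

n = 9, Σx = 290.2, Σy = 292.6, Σxy = 10689.64, Σx² = 10455.38, Σy² = 11184.76
Sxx = Σx² − (Σx)²/n = 10455.38 − 9357.337778 = 1098.042222
Sxy = Σxy − (Σx)(Σy)/n = 10689.64 − 9434.724444 = 1254.915556
Syy = Σy² − (Σy)²/n = 11184.76 − 9512.751111 = 1672.008889
b = Sxy/Sxx = 1254.915556/1098.042222 = 1.142866
SSE = Syy − b·Sxy = 1672.008889 − 1.142866·1254.915556 = 237.808072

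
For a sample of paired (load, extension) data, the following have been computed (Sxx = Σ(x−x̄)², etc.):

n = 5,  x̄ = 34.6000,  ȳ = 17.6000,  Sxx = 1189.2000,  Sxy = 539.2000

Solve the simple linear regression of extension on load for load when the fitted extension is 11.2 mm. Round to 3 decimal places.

b = Sxy/Sxx = 539.2/1189.2 = 0.453414
a = ȳ − b·x̄ = 17.6 − 0.453414·34.6 = 1.911874
Set a + b·x = 11.2: x = (11.2 − 1.911874) / 0.453414 = 20.484866

20.485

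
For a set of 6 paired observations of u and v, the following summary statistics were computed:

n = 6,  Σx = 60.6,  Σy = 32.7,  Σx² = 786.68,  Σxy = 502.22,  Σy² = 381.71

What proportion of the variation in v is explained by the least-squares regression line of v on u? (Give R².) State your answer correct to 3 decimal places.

Sxx = Σx² − (Σx)²/n = 786.68 − 612.06 = 174.62
Sxy = Σxy − (Σx)(Σy)/n = 502.22 − 330.27 = 171.95
Syy = Σy² − (Σy)²/n = 381.71 − 178.215 = 203.495
R² = Sxy²/(Sxx·Syy) = (171.95)²/(174.62·203.495) = 0.832064

0.832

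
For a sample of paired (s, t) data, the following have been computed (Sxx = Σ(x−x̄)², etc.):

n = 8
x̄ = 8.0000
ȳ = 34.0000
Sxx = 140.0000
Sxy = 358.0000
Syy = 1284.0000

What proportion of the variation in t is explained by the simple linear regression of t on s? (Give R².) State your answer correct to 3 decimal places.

0.713

R² = Sxy²/(Sxx·Syy) = (358)²/(140·1284) = 0.712973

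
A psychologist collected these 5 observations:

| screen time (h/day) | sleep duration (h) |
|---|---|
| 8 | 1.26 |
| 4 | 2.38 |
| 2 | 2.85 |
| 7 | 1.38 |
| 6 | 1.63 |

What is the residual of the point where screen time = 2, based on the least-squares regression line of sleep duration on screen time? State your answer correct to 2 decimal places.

n = 5, Σx = 27, Σy = 9.5, Σxy = 44.74, Σx² = 169
Sxx = Σx² − (Σx)²/n = 169 − 145.8 = 23.2
Sxy = Σxy − (Σx)(Σy)/n = 44.74 − 51.3 = -6.56
b = Sxy/Sxx = -6.56/23.2 = -0.282759
a = ȳ − b·x̄ = 1.9 − (-0.282759)·5.4 = 3.426897
ŷ(2) = 3.426897 + (-0.282759)·2 = 2.861379
residual = y − ŷ = 2.85 − 2.861379 = -0.011379

-0.01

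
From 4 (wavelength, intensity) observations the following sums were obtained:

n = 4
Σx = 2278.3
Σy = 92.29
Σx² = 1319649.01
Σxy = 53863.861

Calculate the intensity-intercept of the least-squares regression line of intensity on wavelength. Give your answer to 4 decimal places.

-10.5478

Sxx = Σx² − (Σx)²/n = 1319649.01 − 1297662.7225 = 21986.2875
Sxy = Σxy − (Σx)(Σy)/n = 53863.861 − 52566.07675 = 1297.78425
b = Sxy/Sxx = 1297.78425/21986.2875 = 0.059027
a = ȳ − b·x̄ = 23.0725 − 0.059027·569.575 = -10.547795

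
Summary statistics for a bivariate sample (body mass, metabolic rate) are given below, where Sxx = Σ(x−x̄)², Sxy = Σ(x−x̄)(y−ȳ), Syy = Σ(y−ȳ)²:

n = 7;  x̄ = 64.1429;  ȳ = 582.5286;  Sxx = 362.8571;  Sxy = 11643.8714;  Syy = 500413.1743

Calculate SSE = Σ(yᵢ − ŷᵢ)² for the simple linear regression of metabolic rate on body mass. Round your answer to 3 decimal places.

b = Sxy/Sxx = 11643.8714/362.8571 = 32.089413
SSE = Syy − b·Sxy = 500413.1743 − 32.089413·11643.8714 = 126768.174162

126768.174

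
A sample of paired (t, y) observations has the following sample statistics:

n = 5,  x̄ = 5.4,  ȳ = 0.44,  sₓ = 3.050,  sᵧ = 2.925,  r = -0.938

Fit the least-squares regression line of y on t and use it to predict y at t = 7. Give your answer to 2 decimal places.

b = r · sᵧ/sₓ = -0.938 · 2.925/3.05 = -0.899557
a = ȳ − b·x̄ = 0.44 − (-0.899557)·5.4 = 5.297610
ŷ(7) = a + b·7 = 5.297610 + (-0.899557)·7 = -0.999292

-1.00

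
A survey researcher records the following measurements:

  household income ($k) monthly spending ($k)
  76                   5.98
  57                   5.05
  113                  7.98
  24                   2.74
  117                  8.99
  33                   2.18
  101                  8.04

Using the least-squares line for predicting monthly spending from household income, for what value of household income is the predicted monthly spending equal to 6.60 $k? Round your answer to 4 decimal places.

n = 7, Σx = 521, Σy = 40.96, Σxy = 3645.64, Σx² = 47349
Sxx = Σx² − (Σx)²/n = 47349 − 38777.285714 = 8571.714286
Sxy = Σxy − (Σx)(Σy)/n = 3645.64 − 3048.594286 = 597.045714
b = Sxy/Sxx = 597.045714/8571.714286 = 0.069653
a = ȳ − b·x̄ = 5.851429 − 0.069653·74.428571 = 0.667254
Set a + b·x = 6.60: x = (6.60 − 0.667254) / 0.069653 = 85.175722

85.1757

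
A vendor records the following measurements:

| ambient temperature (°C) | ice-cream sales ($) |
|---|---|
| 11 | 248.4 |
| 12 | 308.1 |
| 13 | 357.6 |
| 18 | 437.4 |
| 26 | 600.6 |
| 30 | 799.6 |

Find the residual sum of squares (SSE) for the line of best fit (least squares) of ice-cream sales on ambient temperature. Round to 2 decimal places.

n = 6, Σx = 110, Σy = 2751.7, Σxy = 58555.2, Σx² = 2334, Σy² = 1475905.21
Sxx = Σx² − (Σx)²/n = 2334 − 2016.666667 = 317.333333
Sxy = Σxy − (Σx)(Σy)/n = 58555.2 − 50447.833333 = 8107.366667
Syy = Σy² − (Σy)²/n = 1475905.21 − 1261975.481667 = 213929.728333
b = Sxy/Sxx = 8107.366667/317.333333 = 25.548424
SSE = Syy − b·Sxy = 213929.728333 − 25.548424·8107.366667 = 6799.284212

6799.28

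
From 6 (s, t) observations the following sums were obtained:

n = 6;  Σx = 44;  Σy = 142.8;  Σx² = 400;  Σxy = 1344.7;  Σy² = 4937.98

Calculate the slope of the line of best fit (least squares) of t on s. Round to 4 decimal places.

Sxx = Σx² − (Σx)²/n = 400 − 322.666667 = 77.333333
Sxy = Σxy − (Σx)(Σy)/n = 1344.7 − 1047.2 = 297.5
b = Sxy/Sxx = 297.5/77.333333 = 3.846983

3.8470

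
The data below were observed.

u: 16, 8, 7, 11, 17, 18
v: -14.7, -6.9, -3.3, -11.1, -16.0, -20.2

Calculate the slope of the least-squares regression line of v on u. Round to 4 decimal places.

n = 6, Σx = 77, Σy = -72.2, Σxy = -1071.2, Σx² = 1103
Sxx = Σx² − (Σx)²/n = 1103 − 988.166667 = 114.833333
Sxy = Σxy − (Σx)(Σy)/n = -1071.2 − (-926.566667) = -144.633333
b = Sxy/Sxx = -144.633333/114.833333 = -1.259507

-1.2595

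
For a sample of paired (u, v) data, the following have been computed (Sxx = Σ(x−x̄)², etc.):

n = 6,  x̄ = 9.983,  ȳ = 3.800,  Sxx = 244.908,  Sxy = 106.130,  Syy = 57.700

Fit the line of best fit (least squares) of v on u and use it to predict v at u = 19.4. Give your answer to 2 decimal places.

7.88

b = Sxy/Sxx = 106.13/244.908 = 0.433346
a = ȳ − b·x̄ = 3.8 − 0.433346·9.983 = -0.526097
ŷ(19.4) = a + b·19.4 = -0.526097 + 0.433346·19.4 = 7.880823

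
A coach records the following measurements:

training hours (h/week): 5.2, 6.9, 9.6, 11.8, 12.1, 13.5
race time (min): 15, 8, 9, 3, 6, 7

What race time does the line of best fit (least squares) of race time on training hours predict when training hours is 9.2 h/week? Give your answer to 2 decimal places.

n = 6, Σx = 59.1, Σy = 48, Σxy = 422.1, Σx² = 634.71
Sxx = Σx² − (Σx)²/n = 634.71 − 582.135 = 52.575
Sxy = Σxy − (Σx)(Σy)/n = 422.1 − 472.8 = -50.7
b = Sxy/Sxx = -50.7/52.575 = -0.964337
a = ȳ − b·x̄ = 8 − (-0.964337)·9.85 = 17.498716
ŷ(9.2) = a + b·9.2 = 17.498716 + (-0.964337)·9.2 = 8.626819

8.63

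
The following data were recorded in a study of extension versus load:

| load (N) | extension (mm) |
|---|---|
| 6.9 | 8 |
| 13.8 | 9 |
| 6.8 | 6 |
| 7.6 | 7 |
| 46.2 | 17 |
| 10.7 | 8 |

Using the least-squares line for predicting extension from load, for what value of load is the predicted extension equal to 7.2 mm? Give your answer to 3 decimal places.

n = 6, Σx = 92, Σy = 55, Σxy = 1144.4, Σx² = 2590.98
Sxx = Σx² − (Σx)²/n = 2590.98 − 1410.666667 = 1180.313333
Sxy = Σxy − (Σx)(Σy)/n = 1144.4 − 843.333333 = 301.066667
b = Sxy/Sxx = 301.066667/1180.313333 = 0.255074
a = ȳ − b·x̄ = 9.166667 − 0.255074·15.333333 = 5.255539
Set a + b·x = 7.2: x = (7.2 − 5.255539) / 0.255074 = 7.623138

7.623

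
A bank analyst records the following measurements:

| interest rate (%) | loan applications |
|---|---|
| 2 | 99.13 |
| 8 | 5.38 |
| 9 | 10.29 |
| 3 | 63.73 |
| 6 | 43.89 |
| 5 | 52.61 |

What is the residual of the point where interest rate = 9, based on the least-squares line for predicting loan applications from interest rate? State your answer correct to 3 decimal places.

n = 6, Σx = 33, Σy = 275.03, Σxy = 1051.49, Σx² = 219
Sxx = Σx² − (Σx)²/n = 219 − 181.5 = 37.5
Sxy = Σxy − (Σx)(Σy)/n = 1051.49 − 1512.665 = -461.175
b = Sxy/Sxx = -461.175/37.5 = -12.298
a = ȳ − b·x̄ = 45.838333 − (-12.298)·5.5 = 113.477333
ŷ(9) = 113.477333 + (-12.298)·9 = 2.795333
residual = y − ŷ = 10.29 − 2.795333 = 7.494667

7.495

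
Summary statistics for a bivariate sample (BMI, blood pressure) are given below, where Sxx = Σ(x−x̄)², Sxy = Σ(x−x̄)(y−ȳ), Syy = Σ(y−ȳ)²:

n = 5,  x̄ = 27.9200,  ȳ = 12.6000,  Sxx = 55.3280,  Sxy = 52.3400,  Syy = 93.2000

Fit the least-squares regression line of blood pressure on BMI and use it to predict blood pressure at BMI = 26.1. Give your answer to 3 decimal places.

10.878

b = Sxy/Sxx = 52.34/55.328 = 0.945995
a = ȳ − b·x̄ = 12.6 − 0.945995·27.92 = -13.812175
ŷ(26.1) = a + b·26.1 = -13.812175 + 0.945995·26.1 = 10.878289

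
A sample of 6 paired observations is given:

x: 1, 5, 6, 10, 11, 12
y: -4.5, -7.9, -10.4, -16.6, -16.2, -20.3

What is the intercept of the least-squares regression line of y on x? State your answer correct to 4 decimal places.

-2.1793

n = 6, Σx = 45, Σy = -75.9, Σxy = -694.2, Σx² = 427
Sxx = Σx² − (Σx)²/n = 427 − 337.5 = 89.5
Sxy = Σxy − (Σx)(Σy)/n = -694.2 − (-569.25) = -124.95
b = Sxy/Sxx = -124.95/89.5 = -1.396089
a = ȳ − b·x̄ = -12.65 − (-1.396089)·7.5 = -2.179330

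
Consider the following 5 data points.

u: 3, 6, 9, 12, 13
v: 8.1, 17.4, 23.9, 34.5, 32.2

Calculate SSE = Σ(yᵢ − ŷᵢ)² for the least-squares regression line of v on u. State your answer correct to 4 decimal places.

13.2753

n = 5, Σx = 43, Σy = 116.1, Σxy = 1176.4, Σx² = 439, Σy² = 3166.67
Sxx = Σx² − (Σx)²/n = 439 − 369.8 = 69.2
Sxy = Σxy − (Σx)(Σy)/n = 1176.4 − 998.46 = 177.94
Syy = Σy² − (Σy)²/n = 3166.67 − 2695.842 = 470.828
b = Sxy/Sxx = 177.94/69.2 = 2.571387
SSE = Syy − b·Sxy = 470.828 − 2.571387·177.94 = 13.275347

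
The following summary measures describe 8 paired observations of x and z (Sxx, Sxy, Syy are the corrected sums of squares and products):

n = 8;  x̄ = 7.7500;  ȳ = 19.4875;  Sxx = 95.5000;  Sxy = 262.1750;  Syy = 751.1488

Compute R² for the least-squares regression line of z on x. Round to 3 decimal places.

R² = Sxy²/(Sxx·Syy) = (262.175)²/(95.5·751.1488) = 0.958193

0.958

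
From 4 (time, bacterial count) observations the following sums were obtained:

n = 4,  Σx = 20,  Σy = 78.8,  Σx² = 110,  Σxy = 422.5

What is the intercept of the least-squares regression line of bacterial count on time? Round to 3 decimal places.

Sxx = Σx² − (Σx)²/n = 110 − 100 = 10
Sxy = Σxy − (Σx)(Σy)/n = 422.5 − 394 = 28.5
b = Sxy/Sxx = 28.5/10 = 2.85
a = ȳ − b·x̄ = 19.7 − 2.85·5 = 5.45

5.450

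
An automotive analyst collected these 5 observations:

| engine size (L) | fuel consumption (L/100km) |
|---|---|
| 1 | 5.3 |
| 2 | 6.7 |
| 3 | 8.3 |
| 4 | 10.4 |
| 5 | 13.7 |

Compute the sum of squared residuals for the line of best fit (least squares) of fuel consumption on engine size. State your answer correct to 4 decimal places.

n = 5, Σx = 15, Σy = 44.4, Σxy = 153.7, Σx² = 55, Σy² = 437.72
Sxx = Σx² − (Σx)²/n = 55 − 45 = 10
Sxy = Σxy − (Σx)(Σy)/n = 153.7 − 133.2 = 20.5
Syy = Σy² − (Σy)²/n = 437.72 − 394.272 = 43.448
b = Sxy/Sxx = 20.5/10 = 2.05
SSE = Syy − b·Sxy = 43.448 − 2.05·20.5 = 1.423

1.4230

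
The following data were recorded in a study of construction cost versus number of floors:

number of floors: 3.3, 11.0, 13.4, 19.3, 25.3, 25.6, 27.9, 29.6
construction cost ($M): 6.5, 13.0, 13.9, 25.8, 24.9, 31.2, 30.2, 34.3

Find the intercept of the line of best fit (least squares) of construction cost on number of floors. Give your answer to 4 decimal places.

2.1891

n = 8, Σx = 155.4, Σy = 179.8, Σxy = 4135.2, Σx² = 3633.96
Sxx = Σx² − (Σx)²/n = 3633.96 − 3018.645 = 615.315
Sxy = Σxy − (Σx)(Σy)/n = 4135.2 − 3492.615 = 642.585
b = Sxy/Sxx = 642.585/615.315 = 1.044319
a = ȳ − b·x̄ = 22.475 − 1.044319·19.425 = 2.189108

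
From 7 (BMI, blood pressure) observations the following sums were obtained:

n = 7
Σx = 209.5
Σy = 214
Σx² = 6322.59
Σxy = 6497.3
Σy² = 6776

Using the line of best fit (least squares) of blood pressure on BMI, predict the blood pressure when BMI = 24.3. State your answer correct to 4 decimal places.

20.6555

Sxx = Σx² − (Σx)²/n = 6322.59 − 6270.035714 = 52.554286
Sxy = Σxy − (Σx)(Σy)/n = 6497.3 − 6404.714286 = 92.585714
b = Sxy/Sxx = 92.585714/52.554286 = 1.761716
a = ȳ − b·x̄ = 30.571429 − 1.761716·29.928571 = -22.154208
ŷ(24.3) = a + b·24.3 = -22.154208 + 1.761716·24.3 = 20.655485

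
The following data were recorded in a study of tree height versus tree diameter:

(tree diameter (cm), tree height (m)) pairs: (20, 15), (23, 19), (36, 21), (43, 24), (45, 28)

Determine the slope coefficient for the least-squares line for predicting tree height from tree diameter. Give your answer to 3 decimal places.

n = 5, Σx = 167, Σy = 107, Σxy = 3785, Σx² = 6099
Sxx = Σx² − (Σx)²/n = 6099 − 5577.8 = 521.2
Sxy = Σxy − (Σx)(Σy)/n = 3785 − 3573.8 = 211.2
b = Sxy/Sxx = 211.2/521.2 = 0.405219

0.405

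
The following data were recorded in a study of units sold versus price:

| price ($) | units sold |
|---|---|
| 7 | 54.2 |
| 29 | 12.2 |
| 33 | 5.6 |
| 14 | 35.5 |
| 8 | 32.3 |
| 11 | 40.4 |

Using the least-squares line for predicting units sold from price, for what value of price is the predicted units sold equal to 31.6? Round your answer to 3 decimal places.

n = 6, Σx = 102, Σy = 180.2, Σxy = 2117.8, Σx² = 2360
Sxx = Σx² − (Σx)²/n = 2360 − 1734 = 626
Sxy = Σxy − (Σx)(Σy)/n = 2117.8 − 3063.4 = -945.6
b = Sxy/Sxx = -945.6/626 = -1.510543
a = ȳ − b·x̄ = 30.033333 − (-1.510543)·17 = 55.712567
Set a + b·x = 31.6: x = (31.6 − 55.712567) / (-1.510543) = 15.962845

15.963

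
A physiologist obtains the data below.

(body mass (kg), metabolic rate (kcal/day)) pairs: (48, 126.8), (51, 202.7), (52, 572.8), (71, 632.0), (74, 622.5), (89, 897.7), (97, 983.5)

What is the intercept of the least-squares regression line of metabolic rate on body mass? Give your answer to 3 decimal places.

-467.953

n = 7, Σx = 482, Σy = 4038, Σxy = 312441.5, Σx² = 35456
Sxx = Σx² − (Σx)²/n = 35456 − 33189.142857 = 2266.857143
Sxy = Σxy − (Σx)(Σy)/n = 312441.5 − 278045.142857 = 34396.357143
b = Sxy/Sxx = 34396.357143/2266.857143 = 15.173588
a = ȳ − b·x̄ = 576.857143 − 15.173588·68.857143 = -467.952798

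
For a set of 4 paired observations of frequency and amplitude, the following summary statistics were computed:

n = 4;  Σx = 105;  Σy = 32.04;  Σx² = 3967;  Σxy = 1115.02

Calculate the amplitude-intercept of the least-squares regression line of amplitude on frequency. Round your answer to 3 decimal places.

Sxx = Σx² − (Σx)²/n = 3967 − 2756.25 = 1210.75
Sxy = Σxy − (Σx)(Σy)/n = 1115.02 − 841.05 = 273.97
b = Sxy/Sxx = 273.97/1210.75 = 0.226281
a = ȳ − b·x̄ = 8.01 − 0.226281·26.25 = 2.070118

2.070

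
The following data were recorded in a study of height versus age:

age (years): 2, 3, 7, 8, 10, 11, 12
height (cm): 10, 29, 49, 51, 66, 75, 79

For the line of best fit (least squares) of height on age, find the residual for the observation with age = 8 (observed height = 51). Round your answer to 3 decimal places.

n = 7, Σx = 53, Σy = 359, Σxy = 3291, Σx² = 491
Sxx = Σx² − (Σx)²/n = 491 − 401.285714 = 89.714286
Sxy = Σxy − (Σx)(Σy)/n = 3291 − 2718.142857 = 572.857143
b = Sxy/Sxx = 572.857143/89.714286 = 6.385350
a = ȳ − b·x̄ = 51.285714 − 6.385350·7.571429 = 2.939490
ŷ(8) = 2.939490 + 6.385350·8 = 54.022293
residual = y − ŷ = 51 − 54.022293 = -3.022293

-3.022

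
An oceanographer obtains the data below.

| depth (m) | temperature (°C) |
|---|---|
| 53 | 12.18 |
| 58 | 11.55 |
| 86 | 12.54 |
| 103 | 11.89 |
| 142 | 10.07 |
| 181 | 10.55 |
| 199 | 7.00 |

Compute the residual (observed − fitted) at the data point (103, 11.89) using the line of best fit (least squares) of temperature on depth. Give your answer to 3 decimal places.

n = 7, Σx = 822, Σy = 75.78, Σxy = 8351.04, Σx² = 116704
Sxx = Σx² − (Σx)²/n = 116704 − 96526.285714 = 20177.714286
Sxy = Σxy − (Σx)(Σy)/n = 8351.04 − 8898.737143 = -547.697143
b = Sxy/Sxx = -547.697143/20177.714286 = -0.027144
a = ȳ − b·x̄ = 10.825714 − (-0.027144)·117.428571 = 14.013156
ŷ(103) = 14.013156 + (-0.027144)·103 = 11.217359
residual = y − ŷ = 11.89 − 11.217359 = 0.672641

0.673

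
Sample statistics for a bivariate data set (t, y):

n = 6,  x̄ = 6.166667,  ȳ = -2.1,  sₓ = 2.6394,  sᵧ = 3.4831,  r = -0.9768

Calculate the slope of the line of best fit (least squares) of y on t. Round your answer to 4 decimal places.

b = r · sᵧ/sₓ = -0.9768 · 3.4831/2.6394 = -1.289040

-1.2890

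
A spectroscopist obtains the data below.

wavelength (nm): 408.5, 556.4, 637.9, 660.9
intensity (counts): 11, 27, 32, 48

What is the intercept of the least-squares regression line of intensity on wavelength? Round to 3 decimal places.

n = 4, Σx = 2263.7, Σy = 118, Σxy = 71652.3, Σx² = 1320158.43
Sxx = Σx² − (Σx)²/n = 1320158.43 − 1281084.4225 = 39074.0075
Sxy = Σxy − (Σx)(Σy)/n = 71652.3 − 66779.15 = 4873.15
b = Sxy/Sxx = 4873.15/39074.0075 = 0.124716
a = ȳ − b·x̄ = 29.5 − 0.124716·565.925 = -41.079846

-41.080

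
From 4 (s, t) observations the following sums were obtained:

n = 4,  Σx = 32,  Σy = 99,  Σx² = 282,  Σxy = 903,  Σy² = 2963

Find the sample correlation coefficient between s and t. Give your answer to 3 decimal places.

0.961

Sxx = Σx² − (Σx)²/n = 282 − 256 = 26
Sxy = Σxy − (Σx)(Σy)/n = 903 − 792 = 111
Syy = Σy² − (Σy)²/n = 2963 − 2450.25 = 512.75
r = Sxy/√(Sxx·Syy) = 111/√(13331.5) = 111/115.462115 = 0.961354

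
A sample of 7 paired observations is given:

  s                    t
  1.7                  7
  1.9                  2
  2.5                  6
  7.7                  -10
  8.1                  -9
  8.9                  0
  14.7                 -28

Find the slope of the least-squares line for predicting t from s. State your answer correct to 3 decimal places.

-2.353

n = 7, Σx = 45.5, Σy = -32, Σxy = -530.8, Σx² = 432.95
Sxx = Σx² − (Σx)²/n = 432.95 − 295.75 = 137.2
Sxy = Σxy − (Σx)(Σy)/n = -530.8 − (-208) = -322.8
b = Sxy/Sxx = -322.8/137.2 = -2.352770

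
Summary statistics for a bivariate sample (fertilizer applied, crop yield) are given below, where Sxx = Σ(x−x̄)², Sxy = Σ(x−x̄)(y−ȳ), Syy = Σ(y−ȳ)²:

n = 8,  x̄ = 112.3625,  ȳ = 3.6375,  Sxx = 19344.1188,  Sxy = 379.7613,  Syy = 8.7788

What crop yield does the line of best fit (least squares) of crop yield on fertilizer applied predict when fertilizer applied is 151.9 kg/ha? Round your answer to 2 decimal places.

4.41

b = Sxy/Sxx = 379.7613/19344.1188 = 0.019632
a = ȳ − b·x̄ = 3.6375 − 0.019632·112.3625 = 1.431614
ŷ(151.9) = a + b·151.9 = 1.431614 + 0.019632·151.9 = 4.413695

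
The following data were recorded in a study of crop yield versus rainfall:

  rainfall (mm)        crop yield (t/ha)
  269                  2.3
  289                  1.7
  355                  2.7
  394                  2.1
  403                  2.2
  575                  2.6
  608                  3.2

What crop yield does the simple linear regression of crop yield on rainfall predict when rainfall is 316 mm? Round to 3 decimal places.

2.139

n = 7, Σx = 2893, Σy = 16.8, Σxy = 7223.1, Σx² = 1299841
Sxx = Σx² − (Σx)²/n = 1299841 − 1195635.571429 = 104205.428571
Sxy = Σxy − (Σx)(Σy)/n = 7223.1 − 6943.2 = 279.9
b = Sxy/Sxx = 279.9/104205.428571 = 0.002686
a = ȳ − b·x̄ = 2.4 − 0.002686·413.285714 = 1.289898
ŷ(316) = a + b·316 = 1.289898 + 0.002686·316 = 2.138687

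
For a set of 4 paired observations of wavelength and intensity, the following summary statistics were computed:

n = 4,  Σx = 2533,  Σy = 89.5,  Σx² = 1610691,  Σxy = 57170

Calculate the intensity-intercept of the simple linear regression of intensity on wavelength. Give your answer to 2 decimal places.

-24.55

Sxx = Σx² − (Σx)²/n = 1610691 − 1604022.25 = 6668.75
Sxy = Σxy − (Σx)(Σy)/n = 57170 − 56675.875 = 494.125
b = Sxy/Sxx = 494.125/6668.75 = 0.074096
a = ȳ − b·x̄ = 22.375 − 0.074096·633.25 = -24.546036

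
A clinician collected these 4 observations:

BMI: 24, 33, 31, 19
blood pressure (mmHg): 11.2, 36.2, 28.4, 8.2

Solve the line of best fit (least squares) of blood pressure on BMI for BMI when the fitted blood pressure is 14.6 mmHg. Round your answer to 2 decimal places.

n = 4, Σx = 107, Σy = 84, Σxy = 2499.6, Σx² = 2987
Sxx = Σx² − (Σx)²/n = 2987 − 2862.25 = 124.75
Sxy = Σxy − (Σx)(Σy)/n = 2499.6 − 2247 = 252.6
b = Sxy/Sxx = 252.6/124.75 = 2.024850
a = ȳ − b·x̄ = 21 − 2.024850·26.75 = -33.164729
Set a + b·x = 14.6: x = (14.6 − (-33.164729)) / 2.024850 = 23.589272

23.59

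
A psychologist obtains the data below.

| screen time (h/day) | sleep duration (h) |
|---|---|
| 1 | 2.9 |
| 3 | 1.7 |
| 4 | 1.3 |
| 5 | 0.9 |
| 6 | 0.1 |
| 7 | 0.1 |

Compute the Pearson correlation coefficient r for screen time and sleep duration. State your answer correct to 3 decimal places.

n = 6, Σx = 26, Σy = 7, Σxy = 19, Σx² = 136, Σy² = 13.82
Sxx = Σx² − (Σx)²/n = 136 − 112.666667 = 23.333333
Sxy = Σxy − (Σx)(Σy)/n = 19 − 30.333333 = -11.333333
Syy = Σy² − (Σy)²/n = 13.82 − 8.166667 = 5.653333
r = Sxy/√(Sxx·Syy) = -11.333333/√(131.911111) = -11.333333/11.485256 = -0.986772

-0.987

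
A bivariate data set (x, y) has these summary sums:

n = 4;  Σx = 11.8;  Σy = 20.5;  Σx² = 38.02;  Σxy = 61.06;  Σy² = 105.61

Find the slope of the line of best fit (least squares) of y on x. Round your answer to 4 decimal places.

0.1822

Sxx = Σx² − (Σx)²/n = 38.02 − 34.81 = 3.21
Sxy = Σxy − (Σx)(Σy)/n = 61.06 − 60.475 = 0.585
b = Sxy/Sxx = 0.585/3.21 = 0.182243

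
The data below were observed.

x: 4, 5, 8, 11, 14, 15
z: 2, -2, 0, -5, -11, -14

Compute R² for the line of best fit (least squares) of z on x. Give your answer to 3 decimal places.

n = 6, Σx = 57, Σy = -30, Σxy = -421, Σx² = 647, Σy² = 350
Sxx = Σx² − (Σx)²/n = 647 − 541.5 = 105.5
Sxy = Σxy − (Σx)(Σy)/n = -421 − (-285) = -136
Syy = Σy² − (Σy)²/n = 350 − 150 = 200
R² = Sxy²/(Sxx·Syy) = (-136)²/(105.5·200) = 0.876588

0.877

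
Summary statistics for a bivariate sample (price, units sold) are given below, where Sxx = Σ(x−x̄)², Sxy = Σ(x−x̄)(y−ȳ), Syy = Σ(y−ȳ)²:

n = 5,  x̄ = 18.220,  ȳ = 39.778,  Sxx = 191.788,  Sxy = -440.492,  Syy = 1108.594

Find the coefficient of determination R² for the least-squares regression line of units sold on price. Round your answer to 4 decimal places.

R² = Sxy²/(Sxx·Syy) = (-440.492)²/(191.788·1108.594) = 0.912603

0.9126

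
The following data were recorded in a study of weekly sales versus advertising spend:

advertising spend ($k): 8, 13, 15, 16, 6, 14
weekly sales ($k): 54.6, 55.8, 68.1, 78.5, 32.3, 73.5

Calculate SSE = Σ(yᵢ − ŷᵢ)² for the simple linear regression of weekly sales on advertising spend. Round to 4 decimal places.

n = 6, Σx = 72, Σy = 362.8, Σxy = 4662.5, Σx² = 946, Σy² = 23340.2
Sxx = Σx² − (Σx)²/n = 946 − 864 = 82
Sxy = Σxy − (Σx)(Σy)/n = 4662.5 − 4353.6 = 308.9
Syy = Σy² − (Σy)²/n = 23340.2 − 21937.306667 = 1402.893333
b = Sxy/Sxx = 308.9/82 = 3.767073
SSE = Syy − b·Sxy = 1402.893333 − 3.767073·308.9 = 239.244431

239.2444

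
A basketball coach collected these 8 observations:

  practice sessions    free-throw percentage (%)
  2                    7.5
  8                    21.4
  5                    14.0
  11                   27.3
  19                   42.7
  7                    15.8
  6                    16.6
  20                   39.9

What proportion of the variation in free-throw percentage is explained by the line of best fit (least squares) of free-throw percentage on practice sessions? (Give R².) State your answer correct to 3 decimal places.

n = 8, Σx = 78, Σy = 185.2, Σxy = 2376, Σx² = 1060, Σy² = 5396
Sxx = Σx² − (Σx)²/n = 1060 − 760.5 = 299.5
Sxy = Σxy − (Σx)(Σy)/n = 2376 − 1805.7 = 570.3
Syy = Σy² − (Σy)²/n = 5396 − 4287.38 = 1108.62
R² = Sxy²/(Sxx·Syy) = (570.3)²/(299.5·1108.62) = 0.979551

0.980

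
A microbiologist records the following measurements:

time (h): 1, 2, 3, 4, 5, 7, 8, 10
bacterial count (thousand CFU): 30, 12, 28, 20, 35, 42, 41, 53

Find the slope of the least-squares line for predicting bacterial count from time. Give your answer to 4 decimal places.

n = 8, Σx = 40, Σy = 261, Σxy = 1545, Σx² = 268
Sxx = Σx² − (Σx)²/n = 268 − 200 = 68
Sxy = Σxy − (Σx)(Σy)/n = 1545 − 1305 = 240
b = Sxy/Sxx = 240/68 = 3.529412

3.5294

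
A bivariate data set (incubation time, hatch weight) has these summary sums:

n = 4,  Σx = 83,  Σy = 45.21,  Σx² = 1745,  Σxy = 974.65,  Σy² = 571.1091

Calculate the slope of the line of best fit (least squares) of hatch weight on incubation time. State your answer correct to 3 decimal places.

Sxx = Σx² − (Σx)²/n = 1745 − 1722.25 = 22.75
Sxy = Σxy − (Σx)(Σy)/n = 974.65 − 938.1075 = 36.5425
b = Sxy/Sxx = 36.5425/22.75 = 1.606264

1.606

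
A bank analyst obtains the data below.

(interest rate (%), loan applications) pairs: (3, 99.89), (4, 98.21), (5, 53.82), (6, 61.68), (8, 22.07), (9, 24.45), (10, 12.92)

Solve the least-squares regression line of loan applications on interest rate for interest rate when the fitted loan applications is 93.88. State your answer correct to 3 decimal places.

3.297

n = 7, Σx = 45, Σy = 373.04, Σxy = 1857.5, Σx² = 331
Sxx = Σx² − (Σx)²/n = 331 − 289.285714 = 41.714286
Sxy = Σxy − (Σx)(Σy)/n = 1857.5 − 2398.114286 = -540.614286
b = Sxy/Sxx = -540.614286/41.714286 = -12.959932
a = ȳ − b·x̄ = 53.291429 − (-12.959932)·6.428571 = 136.605274
Set a + b·x = 93.88: x = (93.88 − 136.605274) / (-12.959932) = 3.296721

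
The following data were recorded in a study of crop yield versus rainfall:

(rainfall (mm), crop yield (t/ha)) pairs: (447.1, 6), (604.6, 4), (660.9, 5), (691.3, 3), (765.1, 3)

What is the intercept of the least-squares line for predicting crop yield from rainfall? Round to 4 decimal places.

n = 5, Σx = 3169, Σy = 21, Σxy = 12774.7, Σx² = 2065502.08
Sxx = Σx² − (Σx)²/n = 2065502.08 − 2008512.2 = 56989.88
Sxy = Σxy − (Σx)(Σy)/n = 12774.7 − 13309.8 = -535.1
b = Sxy/Sxx = -535.1/56989.88 = -0.009389
a = ȳ − b·x̄ = 4.2 − (-0.009389)·633.8 = 10.150993

10.1510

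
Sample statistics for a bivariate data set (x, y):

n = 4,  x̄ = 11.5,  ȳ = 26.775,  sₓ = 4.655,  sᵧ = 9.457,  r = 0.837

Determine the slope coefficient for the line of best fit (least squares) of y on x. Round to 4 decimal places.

b = r · sᵧ/sₓ = 0.837 · 9.457/4.655 = 1.700432

1.7004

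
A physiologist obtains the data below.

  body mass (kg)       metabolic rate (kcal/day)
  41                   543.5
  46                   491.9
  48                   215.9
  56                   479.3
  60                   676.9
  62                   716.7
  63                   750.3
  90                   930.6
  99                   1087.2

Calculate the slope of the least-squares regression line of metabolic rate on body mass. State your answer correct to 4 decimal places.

n = 9, Σx = 565, Σy = 5892.3, Σxy = 405820, Σx² = 38551
Sxx = Σx² − (Σx)²/n = 38551 − 35469.444444 = 3081.555556
Sxy = Σxy − (Σx)(Σy)/n = 405820 − 369905.5 = 35914.5
b = Sxy/Sxx = 35914.5/3081.555556 = 11.654666

11.6547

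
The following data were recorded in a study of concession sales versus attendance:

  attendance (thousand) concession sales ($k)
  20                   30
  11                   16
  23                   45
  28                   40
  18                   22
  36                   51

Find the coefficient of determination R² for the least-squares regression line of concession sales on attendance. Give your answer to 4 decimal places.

n = 6, Σx = 136, Σy = 204, Σxy = 5163, Σx² = 3454, Σy² = 7866
Sxx = Σx² − (Σx)²/n = 3454 − 3082.666667 = 371.333333
Sxy = Σxy − (Σx)(Σy)/n = 5163 − 4624 = 539
Syy = Σy² − (Σy)²/n = 7866 − 6936 = 930
R² = Sxy²/(Sxx·Syy) = (539)²/(371.333333·930) = 0.841261

0.8413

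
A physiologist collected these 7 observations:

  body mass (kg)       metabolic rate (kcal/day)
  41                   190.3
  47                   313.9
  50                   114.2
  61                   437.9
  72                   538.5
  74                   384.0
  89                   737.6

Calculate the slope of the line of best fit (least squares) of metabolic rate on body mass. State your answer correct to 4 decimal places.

n = 7, Σx = 434, Σy = 2716.4, Σxy = 187811.9, Σx² = 28692
Sxx = Σx² − (Σx)²/n = 28692 − 26908 = 1784
Sxy = Σxy − (Σx)(Σy)/n = 187811.9 − 168416.8 = 19395.1
b = Sxy/Sxx = 19395.1/1784 = 10.871693

10.8717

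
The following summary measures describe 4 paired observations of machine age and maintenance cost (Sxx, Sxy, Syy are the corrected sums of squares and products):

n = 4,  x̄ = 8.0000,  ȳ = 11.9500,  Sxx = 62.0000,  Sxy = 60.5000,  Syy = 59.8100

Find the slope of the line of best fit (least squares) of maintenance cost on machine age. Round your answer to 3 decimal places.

b = Sxy/Sxx = 60.5/62 = 0.975806

0.976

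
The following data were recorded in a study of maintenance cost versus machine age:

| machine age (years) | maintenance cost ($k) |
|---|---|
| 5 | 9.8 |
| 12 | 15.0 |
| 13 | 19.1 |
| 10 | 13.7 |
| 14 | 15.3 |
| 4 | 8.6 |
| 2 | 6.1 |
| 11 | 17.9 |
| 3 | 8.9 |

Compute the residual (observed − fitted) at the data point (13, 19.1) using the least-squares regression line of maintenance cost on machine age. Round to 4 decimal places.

2.0868

n = 9, Σx = 74, Σy = 114.4, Σxy = 1098.7, Σx² = 784
Sxx = Σx² − (Σx)²/n = 784 − 608.444444 = 175.555556
Sxy = Σxy − (Σx)(Σy)/n = 1098.7 − 940.622222 = 158.077778
b = Sxy/Sxx = 158.077778/175.555556 = 0.900443
a = ȳ − b·x̄ = 12.711111 − 0.900443·8.222222 = 5.307468
ŷ(13) = 5.307468 + 0.900443·13 = 17.013228
residual = y − ŷ = 19.1 − 17.013228 = 2.086772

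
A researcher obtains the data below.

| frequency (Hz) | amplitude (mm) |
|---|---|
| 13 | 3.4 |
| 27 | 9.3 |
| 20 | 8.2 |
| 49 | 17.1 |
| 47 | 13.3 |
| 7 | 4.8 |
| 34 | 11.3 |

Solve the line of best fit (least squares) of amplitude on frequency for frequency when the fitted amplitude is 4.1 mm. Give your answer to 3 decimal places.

n = 7, Σx = 197, Σy = 67.4, Σxy = 2340.1, Σx² = 7113
Sxx = Σx² − (Σx)²/n = 7113 − 5544.142857 = 1568.857143
Sxy = Σxy − (Σx)(Σy)/n = 2340.1 − 1896.828571 = 443.271429
b = Sxy/Sxx = 443.271429/1568.857143 = 0.282544
a = ȳ − b·x̄ = 9.628571 − 0.282544·28.142857 = 1.676971
Set a + b·x = 4.1: x = (4.1 − 1.676971) / 0.282544 = 8.575752

8.576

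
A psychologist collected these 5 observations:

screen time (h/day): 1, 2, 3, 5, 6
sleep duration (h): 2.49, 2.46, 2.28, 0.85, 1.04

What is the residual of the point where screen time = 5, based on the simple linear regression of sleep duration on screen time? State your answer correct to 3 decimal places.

n = 5, Σx = 17, Σy = 9.12, Σxy = 24.74, Σx² = 75
Sxx = Σx² − (Σx)²/n = 75 − 57.8 = 17.2
Sxy = Σxy − (Σx)(Σy)/n = 24.74 − 31.008 = -6.268
b = Sxy/Sxx = -6.268/17.2 = -0.364419
a = ȳ − b·x̄ = 1.824 − (-0.364419)·3.4 = 3.063023
ŷ(5) = 3.063023 + (-0.364419)·5 = 1.240930
residual = y − ŷ = 0.85 − 1.240930 = -0.390930

-0.391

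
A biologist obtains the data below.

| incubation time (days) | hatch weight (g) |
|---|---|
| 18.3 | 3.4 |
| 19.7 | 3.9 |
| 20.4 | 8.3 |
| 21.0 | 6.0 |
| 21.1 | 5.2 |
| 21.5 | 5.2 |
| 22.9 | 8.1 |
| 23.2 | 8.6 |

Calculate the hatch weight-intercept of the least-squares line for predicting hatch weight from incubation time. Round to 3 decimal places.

n = 8, Σx = 168.1, Σy = 48.7, Σxy = 1040.9, Σx² = 3550.25
Sxx = Σx² − (Σx)²/n = 3550.25 − 3532.20125 = 18.04875
Sxy = Σxy − (Σx)(Σy)/n = 1040.9 − 1023.30875 = 17.59125
b = Sxy/Sxx = 17.59125/18.04875 = 0.974652
a = ȳ − b·x̄ = 6.0875 − 0.974652·21.0125 = -14.392375

-14.392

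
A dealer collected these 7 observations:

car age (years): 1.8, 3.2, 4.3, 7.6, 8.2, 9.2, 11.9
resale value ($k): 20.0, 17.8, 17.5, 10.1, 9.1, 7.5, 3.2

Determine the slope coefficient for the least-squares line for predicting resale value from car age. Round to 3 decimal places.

-1.732

n = 7, Σx = 46.2, Σy = 85.2, Σxy = 426.67, Σx² = 383.22
Sxx = Σx² − (Σx)²/n = 383.22 − 304.92 = 78.3
Sxy = Σxy − (Σx)(Σy)/n = 426.67 − 562.32 = -135.65
b = Sxy/Sxx = -135.65/78.3 = -1.732439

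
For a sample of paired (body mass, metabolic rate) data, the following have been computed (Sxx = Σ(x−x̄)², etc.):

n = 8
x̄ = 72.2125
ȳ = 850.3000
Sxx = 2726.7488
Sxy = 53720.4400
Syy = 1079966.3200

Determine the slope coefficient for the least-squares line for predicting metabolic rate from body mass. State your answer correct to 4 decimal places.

19.7013

b = Sxy/Sxx = 53720.44/2726.7488 = 19.701279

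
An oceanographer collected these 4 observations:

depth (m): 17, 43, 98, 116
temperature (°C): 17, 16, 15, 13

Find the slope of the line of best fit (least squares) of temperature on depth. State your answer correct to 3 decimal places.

-0.035

n = 4, Σx = 274, Σy = 61, Σxy = 3955, Σx² = 25198
Sxx = Σx² − (Σx)²/n = 25198 − 18769 = 6429
Sxy = Σxy − (Σx)(Σy)/n = 3955 − 4178.5 = -223.5
b = Sxy/Sxx = -223.5/6429 = -0.034764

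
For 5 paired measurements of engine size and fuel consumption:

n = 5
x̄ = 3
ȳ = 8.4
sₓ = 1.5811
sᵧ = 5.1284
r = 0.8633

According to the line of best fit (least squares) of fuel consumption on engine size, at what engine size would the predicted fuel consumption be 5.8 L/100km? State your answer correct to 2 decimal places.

b = r · sᵧ/sₓ = 0.8633 · 5.1284/1.5811 = 2.800169
a = ȳ − b·x̄ = 8.4 − 2.800169·3 = -0.000508
Set a + b·x = 5.8: x = (5.8 − (-0.000508)) / 2.800169 = 2.071485

2.07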